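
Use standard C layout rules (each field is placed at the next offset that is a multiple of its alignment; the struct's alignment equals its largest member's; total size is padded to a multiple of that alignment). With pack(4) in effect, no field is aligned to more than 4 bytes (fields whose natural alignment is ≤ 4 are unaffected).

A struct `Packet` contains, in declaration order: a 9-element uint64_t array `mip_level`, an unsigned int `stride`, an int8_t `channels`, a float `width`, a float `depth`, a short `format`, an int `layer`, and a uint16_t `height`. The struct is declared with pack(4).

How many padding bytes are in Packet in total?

mip_level at 0 (size 72, align 4) → ends 72
stride at 72 (size 4, align 4) → ends 76
channels at 76 (size 1, align 1) → ends 77
pad 3 to align 4 for width
width at 80 (size 4, align 4) → ends 84
depth at 84 (size 4, align 4) → ends 88
format at 88 (size 2, align 2) → ends 90
pad 2 to align 4 for layer
layer at 92 (size 4, align 4) → ends 96
height at 96 (size 2, align 2) → ends 98
tail pad 2 to reach multiple of 4
total 100 bytes, alignment 4
data bytes 93, size 100 → padding 7

7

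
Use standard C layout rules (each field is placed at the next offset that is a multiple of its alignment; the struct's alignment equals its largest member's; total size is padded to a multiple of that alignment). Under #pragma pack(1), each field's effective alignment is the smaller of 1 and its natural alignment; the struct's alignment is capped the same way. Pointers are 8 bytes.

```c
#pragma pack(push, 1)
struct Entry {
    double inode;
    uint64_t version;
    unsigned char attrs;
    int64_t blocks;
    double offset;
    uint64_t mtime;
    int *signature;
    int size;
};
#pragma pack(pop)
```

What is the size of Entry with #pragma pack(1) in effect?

@0: inode [8B, align 1] → 8
@8: version [8B, align 1] → 16
@16: attrs [1B, align 1] → 17
@17: blocks [8B, align 1] → 25
@25: offset [8B, align 1] → 33
@33: mtime [8B, align 1] → 41
@41: signature [8B, align 1] → 49
@49: size [4B, align 1] → 53
size 53, align 1

53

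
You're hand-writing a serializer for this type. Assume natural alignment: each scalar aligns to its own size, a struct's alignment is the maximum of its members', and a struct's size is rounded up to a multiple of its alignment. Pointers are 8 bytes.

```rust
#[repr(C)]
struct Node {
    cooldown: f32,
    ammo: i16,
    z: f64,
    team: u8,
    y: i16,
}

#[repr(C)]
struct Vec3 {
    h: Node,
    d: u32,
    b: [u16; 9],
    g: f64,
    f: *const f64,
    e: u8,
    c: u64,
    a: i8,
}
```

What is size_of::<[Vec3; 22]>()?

Node: @0: cooldown [4B, align 4] → 4; @4: ammo [2B, align 2] → 6; +2 pad (align 8); @8: z [8B, align 8] → 16; @16: team [1B, align 1] → 17; +1 pad (align 2); @18: y [2B, align 2] → 20; +4 tail pad (align 8); size 24, align 8
@0: h [24B, align 8] → 24
@24: d [4B, align 4] → 28
@28: b [18B, align 2] → 46
+2 pad (align 8)
@48: g [8B, align 8] → 56
@56: f [8B, align 8] → 64
@64: e [1B, align 1] → 65
+7 pad (align 8)
@72: c [8B, align 8] → 80
@80: a [1B, align 1] → 81
+7 tail pad (align 8)
size 88, align 8
array of 22: 22 × 88 = 1936

1936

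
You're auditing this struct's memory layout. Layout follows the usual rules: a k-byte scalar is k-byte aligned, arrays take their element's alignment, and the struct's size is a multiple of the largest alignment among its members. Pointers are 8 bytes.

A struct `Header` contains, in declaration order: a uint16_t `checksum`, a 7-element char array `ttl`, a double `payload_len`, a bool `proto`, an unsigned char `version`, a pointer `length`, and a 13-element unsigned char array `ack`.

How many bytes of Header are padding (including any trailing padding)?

0..2  checksum  (2B, 2-aligned)
2..9  ttl  (7B, 1-aligned)
9..16  -- padding (7B)
16..24  payload_len  (8B, 8-aligned)
24..25  proto  (1B, 1-aligned)
25..26  version  (1B, 1-aligned)
26..32  -- padding (6B)
32..40  length  (8B, 8-aligned)
40..53  ack  (13B, 1-aligned)
53..56  -- tail padding (3B)
sizeof = 56, alignof = 8
data bytes 40, size 56 → padding 16

16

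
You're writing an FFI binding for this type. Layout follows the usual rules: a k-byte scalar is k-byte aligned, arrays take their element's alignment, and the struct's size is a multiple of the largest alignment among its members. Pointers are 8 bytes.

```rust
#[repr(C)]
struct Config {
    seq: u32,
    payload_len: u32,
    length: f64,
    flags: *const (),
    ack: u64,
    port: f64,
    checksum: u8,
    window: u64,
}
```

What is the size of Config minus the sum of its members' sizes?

@0: seq [4B, align 4] → 4
@4: payload_len [4B, align 4] → 8
@8: length [8B, align 8] → 16
@16: flags [8B, align 8] → 24
@24: ack [8B, align 8] → 32
@32: port [8B, align 8] → 40
@40: checksum [1B, align 1] → 41
+7 pad (align 8)
@48: window [8B, align 8] → 56
size 56, align 8
data bytes 49, size 56 → padding 7

7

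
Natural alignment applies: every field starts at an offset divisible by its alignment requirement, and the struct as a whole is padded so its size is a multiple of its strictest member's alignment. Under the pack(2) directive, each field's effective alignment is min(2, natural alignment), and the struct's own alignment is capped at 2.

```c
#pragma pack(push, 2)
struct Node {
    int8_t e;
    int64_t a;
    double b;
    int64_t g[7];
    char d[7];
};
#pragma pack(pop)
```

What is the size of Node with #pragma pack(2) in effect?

@0: e [1B, align 1] → 1
+1 pad (align 2)
@2: a [8B, align 2] → 10
@10: b [8B, align 2] → 18
@18: g [56B, align 2] → 74
@74: d [7B, align 1] → 81
+1 tail pad (align 2)
size 82, align 2

82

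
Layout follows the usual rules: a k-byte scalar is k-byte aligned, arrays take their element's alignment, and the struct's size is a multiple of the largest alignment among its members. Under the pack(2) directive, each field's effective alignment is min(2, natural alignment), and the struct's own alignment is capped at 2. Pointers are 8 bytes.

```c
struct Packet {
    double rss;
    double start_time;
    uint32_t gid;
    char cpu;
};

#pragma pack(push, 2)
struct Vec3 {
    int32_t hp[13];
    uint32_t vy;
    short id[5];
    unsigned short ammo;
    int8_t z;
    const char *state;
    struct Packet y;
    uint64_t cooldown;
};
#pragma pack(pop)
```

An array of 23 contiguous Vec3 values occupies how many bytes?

2530

Packet: @0: rss [8B, align 8] → 8; @8: start_time [8B, align 8] → 16; @16: gid [4B, align 4] → 20; @20: cpu [1B, align 1] → 21; +3 tail pad (align 8); size 24, align 8
@0: hp [52B, align 2] → 52
@52: vy [4B, align 2] → 56
@56: id [10B, align 2] → 66
@66: ammo [2B, align 2] → 68
@68: z [1B, align 1] → 69
+1 pad (align 2)
@70: state [8B, align 2] → 78
@78: y [24B, align 2] → 102
@102: cooldown [8B, align 2] → 110
size 110, align 2
array of 23: 23 × 110 = 2530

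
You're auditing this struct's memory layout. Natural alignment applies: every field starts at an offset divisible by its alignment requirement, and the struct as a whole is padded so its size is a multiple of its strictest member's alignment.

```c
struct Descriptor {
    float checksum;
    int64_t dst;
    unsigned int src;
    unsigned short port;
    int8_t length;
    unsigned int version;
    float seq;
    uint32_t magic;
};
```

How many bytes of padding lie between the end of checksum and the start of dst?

checksum at 0 (size 4, align 4) → ends 4
pad 4 to align 8 for dst
dst at 8 (size 8, align 8) → ends 16

4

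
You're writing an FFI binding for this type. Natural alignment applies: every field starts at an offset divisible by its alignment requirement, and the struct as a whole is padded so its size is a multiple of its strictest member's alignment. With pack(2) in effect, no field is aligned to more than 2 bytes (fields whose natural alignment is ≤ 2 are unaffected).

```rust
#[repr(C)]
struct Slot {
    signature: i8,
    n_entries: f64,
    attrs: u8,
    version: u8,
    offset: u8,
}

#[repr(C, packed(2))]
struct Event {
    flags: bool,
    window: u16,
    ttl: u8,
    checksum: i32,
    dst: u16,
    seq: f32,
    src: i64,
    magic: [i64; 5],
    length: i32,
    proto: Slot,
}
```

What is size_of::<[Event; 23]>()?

2116

Slot: @0: signature [1B, align 1] → 1; +7 pad (align 8); @8: n_entries [8B, align 8] → 16; @16: attrs [1B, align 1] → 17; @17: version [1B, align 1] → 18; @18: offset [1B, align 1] → 19; +5 tail pad (align 8); size 24, align 8
@0: flags [1B, align 1] → 1
+1 pad (align 2)
@2: window [2B, align 2] → 4
@4: ttl [1B, align 1] → 5
+1 pad (align 2)
@6: checksum [4B, align 2] → 10
@10: dst [2B, align 2] → 12
@12: seq [4B, align 2] → 16
@16: src [8B, align 2] → 24
@24: magic [40B, align 2] → 64
@64: length [4B, align 2] → 68
@68: proto [24B, align 2] → 92
size 92, align 2
array of 23: 23 × 92 = 2116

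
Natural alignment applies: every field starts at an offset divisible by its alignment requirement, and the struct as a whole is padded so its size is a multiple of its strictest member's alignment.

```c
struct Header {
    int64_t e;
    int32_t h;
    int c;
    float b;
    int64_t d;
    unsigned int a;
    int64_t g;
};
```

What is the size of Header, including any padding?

@0: e [8B, align 8] → 8
@8: h [4B, align 4] → 12
@12: c [4B, align 4] → 16
@16: b [4B, align 4] → 20
+4 pad (align 8)
@24: d [8B, align 8] → 32
@32: a [4B, align 4] → 36
+4 pad (align 8)
@40: g [8B, align 8] → 48
size 48, align 8

48 bytes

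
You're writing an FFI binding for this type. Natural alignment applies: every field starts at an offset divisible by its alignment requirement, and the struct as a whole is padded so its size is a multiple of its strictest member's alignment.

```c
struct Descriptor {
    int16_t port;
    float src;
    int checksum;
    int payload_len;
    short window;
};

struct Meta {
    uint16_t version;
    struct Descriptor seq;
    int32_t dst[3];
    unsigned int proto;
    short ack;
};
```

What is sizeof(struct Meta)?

Descriptor: @0: port [2B, align 2] → 2; +2 pad (align 4); @4: src [4B, align 4] → 8; @8: checksum [4B, align 4] → 12; @12: payload_len [4B, align 4] → 16; @16: window [2B, align 2] → 18; +2 tail pad (align 4); size 20, align 4
@0: version [2B, align 2] → 2
+2 pad (align 4)
@4: seq [20B, align 4] → 24
@24: dst [12B, align 4] → 36
@36: proto [4B, align 4] → 40
@40: ack [2B, align 2] → 42
+2 tail pad (align 4)
size 44, align 4

44 bytes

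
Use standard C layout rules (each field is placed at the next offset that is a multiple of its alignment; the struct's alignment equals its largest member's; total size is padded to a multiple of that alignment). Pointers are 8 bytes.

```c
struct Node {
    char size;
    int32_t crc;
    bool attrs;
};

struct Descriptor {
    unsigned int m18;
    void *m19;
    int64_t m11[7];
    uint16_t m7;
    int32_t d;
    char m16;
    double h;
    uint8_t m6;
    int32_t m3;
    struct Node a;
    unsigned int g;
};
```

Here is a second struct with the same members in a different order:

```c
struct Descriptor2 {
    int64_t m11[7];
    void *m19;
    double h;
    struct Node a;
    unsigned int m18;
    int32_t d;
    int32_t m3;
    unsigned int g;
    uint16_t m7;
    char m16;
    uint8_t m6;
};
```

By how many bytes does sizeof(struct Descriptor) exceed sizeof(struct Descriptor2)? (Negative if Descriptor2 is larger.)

16

Node: @0: size [1B, align 1] → 1; +3 pad (align 4); @4: crc [4B, align 4] → 8; @8: attrs [1B, align 1] → 9; +3 tail pad (align 4); size 12, align 4
@0: m18 [4B, align 4] → 4
+4 pad (align 8)
@8: m19 [8B, align 8] → 16
@16: m11 [56B, align 8] → 72
@72: m7 [2B, align 2] → 74
+2 pad (align 4)
@76: d [4B, align 4] → 80
@80: m16 [1B, align 1] → 81
+7 pad (align 8)
@88: h [8B, align 8] → 96
@96: m6 [1B, align 1] → 97
+3 pad (align 4)
@100: m3 [4B, align 4] → 104
@104: a [12B, align 4] → 116
@116: g [4B, align 4] → 120
size 120, align 8
— Descriptor2 —
@0: m11 [56B, align 8] → 56
@56: m19 [8B, align 8] → 64
@64: h [8B, align 8] → 72
@72: a [12B, align 4] → 84
@84: m18 [4B, align 4] → 88
@88: d [4B, align 4] → 92
@92: m3 [4B, align 4] → 96
@96: g [4B, align 4] → 100
@100: m7 [2B, align 2] → 102
@102: m16 [1B, align 1] → 103
@103: m6 [1B, align 1] → 104
size 104, align 8
120 − 104 = 16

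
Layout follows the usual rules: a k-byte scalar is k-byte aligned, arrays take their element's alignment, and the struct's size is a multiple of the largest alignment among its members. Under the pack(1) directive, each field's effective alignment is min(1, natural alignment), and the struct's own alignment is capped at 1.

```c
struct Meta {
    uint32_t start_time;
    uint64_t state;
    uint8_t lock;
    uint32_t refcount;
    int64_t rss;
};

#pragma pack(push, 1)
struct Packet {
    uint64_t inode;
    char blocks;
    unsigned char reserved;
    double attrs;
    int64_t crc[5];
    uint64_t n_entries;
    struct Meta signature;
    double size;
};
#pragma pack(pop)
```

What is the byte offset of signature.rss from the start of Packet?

90

Meta: start_time at 0 (size 4, align 4) → ends 4; pad 4 to align 8 for state; state at 8 (size 8, align 8) → ends 16; lock at 16 (size 1, align 1) → ends 17; pad 3 to align 4 for refcount; refcount at 20 (size 4, align 4) → ends 24; rss at 24 (size 8, align 8) → ends 32; total 32 bytes, alignment 8
inode at 0 (size 8, align 1) → ends 8
blocks at 8 (size 1, align 1) → ends 9
reserved at 9 (size 1, align 1) → ends 10
attrs at 10 (size 8, align 1) → ends 18
crc at 18 (size 40, align 1) → ends 58
n_entries at 58 (size 8, align 1) → ends 66
signature at 66 (size 32, align 1) → ends 98
within Meta: rss at 24
66 + 24 = 90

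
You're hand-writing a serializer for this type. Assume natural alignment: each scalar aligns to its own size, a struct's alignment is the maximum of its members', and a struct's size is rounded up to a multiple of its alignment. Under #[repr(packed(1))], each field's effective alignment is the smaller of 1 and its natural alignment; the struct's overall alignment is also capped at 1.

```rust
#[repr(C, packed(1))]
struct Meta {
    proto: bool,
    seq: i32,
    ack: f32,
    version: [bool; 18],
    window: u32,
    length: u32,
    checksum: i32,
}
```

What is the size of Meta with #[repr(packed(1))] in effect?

39

@0: proto [1B, align 1] → 1
@1: seq [4B, align 1] → 5
@5: ack [4B, align 1] → 9
@9: version [18B, align 1] → 27
@27: window [4B, align 1] → 31
@31: length [4B, align 1] → 35
@35: checksum [4B, align 1] → 39
size 39, align 1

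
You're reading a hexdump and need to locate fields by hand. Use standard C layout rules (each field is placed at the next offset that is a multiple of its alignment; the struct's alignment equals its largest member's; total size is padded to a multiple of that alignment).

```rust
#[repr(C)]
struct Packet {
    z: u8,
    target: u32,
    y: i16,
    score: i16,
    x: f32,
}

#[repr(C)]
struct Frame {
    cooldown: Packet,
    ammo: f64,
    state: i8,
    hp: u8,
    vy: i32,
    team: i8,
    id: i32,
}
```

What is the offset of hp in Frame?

Packet: z at 0 (size 1, align 1) → ends 1; pad 3 to align 4 for target; target at 4 (size 4, align 4) → ends 8; y at 8 (size 2, align 2) → ends 10; score at 10 (size 2, align 2) → ends 12; x at 12 (size 4, align 4) → ends 16; total 16 bytes, alignment 4
cooldown at 0 (size 16, align 4) → ends 16
ammo at 16 (size 8, align 8) → ends 24
state at 24 (size 1, align 1) → ends 25
hp at 25 (size 1, align 1) → ends 26

25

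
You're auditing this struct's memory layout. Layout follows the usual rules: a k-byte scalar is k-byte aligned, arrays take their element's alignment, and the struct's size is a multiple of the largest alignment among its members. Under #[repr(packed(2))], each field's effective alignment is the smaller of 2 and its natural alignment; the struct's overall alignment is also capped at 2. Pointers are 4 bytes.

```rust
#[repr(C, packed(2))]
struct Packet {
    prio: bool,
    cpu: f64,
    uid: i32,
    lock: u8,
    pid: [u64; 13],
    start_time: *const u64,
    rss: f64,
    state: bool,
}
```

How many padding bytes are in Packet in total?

0..1  prio  (1B, 1-aligned)
1..2  -- padding (1B)
2..10  cpu  (8B, 2-aligned)
10..14  uid  (4B, 2-aligned)
14..15  lock  (1B, 1-aligned)
15..16  -- padding (1B)
16..120  pid  (104B, 2-aligned)
120..124  start_time  (4B, 2-aligned)
124..132  rss  (8B, 2-aligned)
132..133  state  (1B, 1-aligned)
133..134  -- tail padding (1B)
sizeof = 134, alignof = 2
data bytes 131, size 134 → padding 3

3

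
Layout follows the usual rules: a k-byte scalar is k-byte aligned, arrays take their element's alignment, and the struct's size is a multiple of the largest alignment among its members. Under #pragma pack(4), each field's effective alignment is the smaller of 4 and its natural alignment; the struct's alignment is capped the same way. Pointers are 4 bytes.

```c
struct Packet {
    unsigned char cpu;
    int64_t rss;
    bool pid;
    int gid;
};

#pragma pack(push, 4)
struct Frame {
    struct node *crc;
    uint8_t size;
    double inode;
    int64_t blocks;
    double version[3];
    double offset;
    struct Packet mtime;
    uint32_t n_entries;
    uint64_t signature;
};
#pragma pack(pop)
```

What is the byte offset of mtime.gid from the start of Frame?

Packet: @0: cpu [1B, align 1] → 1; +7 pad (align 8); @8: rss [8B, align 8] → 16; @16: pid [1B, align 1] → 17; +3 pad (align 4); @20: gid [4B, align 4] → 24; size 24, align 8
@0: crc [4B, align 4] → 4
@4: size [1B, align 1] → 5
+3 pad (align 4)
@8: inode [8B, align 4] → 16
@16: blocks [8B, align 4] → 24
@24: version [24B, align 4] → 48
@48: offset [8B, align 4] → 56
@56: mtime [24B, align 4] → 80
within Packet: gid at 20
56 + 20 = 76

76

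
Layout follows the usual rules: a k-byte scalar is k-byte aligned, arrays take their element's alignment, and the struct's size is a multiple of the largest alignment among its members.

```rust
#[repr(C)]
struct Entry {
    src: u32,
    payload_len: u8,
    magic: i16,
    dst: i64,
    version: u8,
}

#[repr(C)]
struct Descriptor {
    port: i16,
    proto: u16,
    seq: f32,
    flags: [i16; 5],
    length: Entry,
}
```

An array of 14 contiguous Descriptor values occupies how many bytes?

Entry: src at 0 (size 4, align 4) → ends 4; payload_len at 4 (size 1, align 1) → ends 5; pad 1 to align 2 for magic; magic at 6 (size 2, align 2) → ends 8; dst at 8 (size 8, align 8) → ends 16; version at 16 (size 1, align 1) → ends 17; tail pad 7 to reach multiple of 8; total 24 bytes, alignment 8
port at 0 (size 2, align 2) → ends 2
proto at 2 (size 2, align 2) → ends 4
seq at 4 (size 4, align 4) → ends 8
flags at 8 (size 10, align 2) → ends 18
pad 6 to align 8 for length
length at 24 (size 24, align 8) → ends 48
total 48 bytes, alignment 8
array of 14: 14 × 48 = 672

672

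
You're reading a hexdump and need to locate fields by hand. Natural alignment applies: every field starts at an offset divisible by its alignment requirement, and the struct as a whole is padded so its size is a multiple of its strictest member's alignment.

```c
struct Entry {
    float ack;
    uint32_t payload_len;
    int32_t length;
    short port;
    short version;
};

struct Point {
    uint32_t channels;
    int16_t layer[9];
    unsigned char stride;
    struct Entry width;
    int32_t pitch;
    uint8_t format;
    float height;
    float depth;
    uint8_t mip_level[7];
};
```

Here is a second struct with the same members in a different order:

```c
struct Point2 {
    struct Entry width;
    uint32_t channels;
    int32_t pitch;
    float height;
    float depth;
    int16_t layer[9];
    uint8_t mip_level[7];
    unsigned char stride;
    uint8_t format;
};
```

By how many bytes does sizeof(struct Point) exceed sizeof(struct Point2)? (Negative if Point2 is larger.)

Entry: ack at 0 (size 4, align 4) → ends 4; payload_len at 4 (size 4, align 4) → ends 8; length at 8 (size 4, align 4) → ends 12; port at 12 (size 2, align 2) → ends 14; version at 14 (size 2, align 2) → ends 16; total 16 bytes, alignment 4
channels at 0 (size 4, align 4) → ends 4
layer at 4 (size 18, align 2) → ends 22
stride at 22 (size 1, align 1) → ends 23
pad 1 to align 4 for width
width at 24 (size 16, align 4) → ends 40
pitch at 40 (size 4, align 4) → ends 44
format at 44 (size 1, align 1) → ends 45
pad 3 to align 4 for height
height at 48 (size 4, align 4) → ends 52
depth at 52 (size 4, align 4) → ends 56
mip_level at 56 (size 7, align 1) → ends 63
tail pad 1 to reach multiple of 4
total 64 bytes, alignment 4
— Point2 —
width at 0 (size 16, align 4) → ends 16
channels at 16 (size 4, align 4) → ends 20
pitch at 20 (size 4, align 4) → ends 24
height at 24 (size 4, align 4) → ends 28
depth at 28 (size 4, align 4) → ends 32
layer at 32 (size 18, align 2) → ends 50
mip_level at 50 (size 7, align 1) → ends 57
stride at 57 (size 1, align 1) → ends 58
format at 58 (size 1, align 1) → ends 59
tail pad 1 to reach multiple of 4
total 60 bytes, alignment 4
64 − 60 = 4

4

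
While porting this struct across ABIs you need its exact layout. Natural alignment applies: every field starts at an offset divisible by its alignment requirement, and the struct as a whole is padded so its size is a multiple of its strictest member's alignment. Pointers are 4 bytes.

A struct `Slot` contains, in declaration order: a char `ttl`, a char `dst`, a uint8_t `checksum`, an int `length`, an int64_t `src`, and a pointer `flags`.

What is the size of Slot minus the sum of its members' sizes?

5

ttl at 0 (size 1, align 1) → ends 1
dst at 1 (size 1, align 1) → ends 2
checksum at 2 (size 1, align 1) → ends 3
pad 1 to align 4 for length
length at 4 (size 4, align 4) → ends 8
src at 8 (size 8, align 8) → ends 16
flags at 16 (size 4, align 4) → ends 20
tail pad 4 to reach multiple of 8
total 24 bytes, alignment 8
data bytes 19, size 24 → padding 5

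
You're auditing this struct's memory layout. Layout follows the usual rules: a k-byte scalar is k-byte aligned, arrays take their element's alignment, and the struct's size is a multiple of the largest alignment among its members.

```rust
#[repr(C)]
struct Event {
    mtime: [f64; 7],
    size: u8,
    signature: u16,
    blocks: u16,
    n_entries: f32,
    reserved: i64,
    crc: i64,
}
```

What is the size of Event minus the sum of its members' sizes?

7

0..56  mtime  (56B, 8-aligned)
56..57  size  (1B, 1-aligned)
57..58  -- padding (1B)
58..60  signature  (2B, 2-aligned)
60..62  blocks  (2B, 2-aligned)
62..64  -- padding (2B)
64..68  n_entries  (4B, 4-aligned)
68..72  -- padding (4B)
72..80  reserved  (8B, 8-aligned)
80..88  crc  (8B, 8-aligned)
sizeof = 88, alignof = 8
data bytes 81, size 88 → padding 7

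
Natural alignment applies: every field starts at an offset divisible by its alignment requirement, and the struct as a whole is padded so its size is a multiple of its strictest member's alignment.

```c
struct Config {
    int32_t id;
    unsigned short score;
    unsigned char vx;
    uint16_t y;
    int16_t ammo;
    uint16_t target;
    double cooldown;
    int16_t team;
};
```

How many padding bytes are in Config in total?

@0: id [4B, align 4] → 4
@4: score [2B, align 2] → 6
@6: vx [1B, align 1] → 7
+1 pad (align 2)
@8: y [2B, align 2] → 10
@10: ammo [2B, align 2] → 12
@12: target [2B, align 2] → 14
+2 pad (align 8)
@16: cooldown [8B, align 8] → 24
@24: team [2B, align 2] → 26
+6 tail pad (align 8)
size 32, align 8
data bytes 23, size 32 → padding 9

9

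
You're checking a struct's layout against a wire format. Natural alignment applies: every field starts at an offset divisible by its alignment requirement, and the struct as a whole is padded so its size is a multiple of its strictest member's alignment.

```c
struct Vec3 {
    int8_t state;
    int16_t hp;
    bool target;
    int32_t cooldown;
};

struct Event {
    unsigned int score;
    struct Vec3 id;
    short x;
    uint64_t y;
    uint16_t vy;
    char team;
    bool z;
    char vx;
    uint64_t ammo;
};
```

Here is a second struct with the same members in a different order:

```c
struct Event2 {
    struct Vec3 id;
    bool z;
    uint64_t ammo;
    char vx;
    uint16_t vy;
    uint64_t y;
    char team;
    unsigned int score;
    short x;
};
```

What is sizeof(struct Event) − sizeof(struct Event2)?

-8

Vec3: @0: state [1B, align 1] → 1; +1 pad (align 2); @2: hp [2B, align 2] → 4; @4: target [1B, align 1] → 5; +3 pad (align 4); @8: cooldown [4B, align 4] → 12; size 12, align 4
@0: score [4B, align 4] → 4
@4: id [12B, align 4] → 16
@16: x [2B, align 2] → 18
+6 pad (align 8)
@24: y [8B, align 8] → 32
@32: vy [2B, align 2] → 34
@34: team [1B, align 1] → 35
@35: z [1B, align 1] → 36
@36: vx [1B, align 1] → 37
+3 pad (align 8)
@40: ammo [8B, align 8] → 48
size 48, align 8
— Event2 —
@0: id [12B, align 4] → 12
@12: z [1B, align 1] → 13
+3 pad (align 8)
@16: ammo [8B, align 8] → 24
@24: vx [1B, align 1] → 25
+1 pad (align 2)
@26: vy [2B, align 2] → 28
+4 pad (align 8)
@32: y [8B, align 8] → 40
@40: team [1B, align 1] → 41
+3 pad (align 4)
@44: score [4B, align 4] → 48
@48: x [2B, align 2] → 50
+6 tail pad (align 8)
size 56, align 8
48 − 56 = -8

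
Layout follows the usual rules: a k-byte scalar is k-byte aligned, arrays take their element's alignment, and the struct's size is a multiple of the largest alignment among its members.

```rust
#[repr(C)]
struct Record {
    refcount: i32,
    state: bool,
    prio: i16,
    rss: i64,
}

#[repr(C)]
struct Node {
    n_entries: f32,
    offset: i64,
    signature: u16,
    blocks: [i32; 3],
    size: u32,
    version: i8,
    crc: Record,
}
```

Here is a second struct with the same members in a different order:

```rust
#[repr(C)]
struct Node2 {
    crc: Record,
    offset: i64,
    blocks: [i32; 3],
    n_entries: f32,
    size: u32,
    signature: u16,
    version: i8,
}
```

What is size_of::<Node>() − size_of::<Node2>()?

8

Record: 0..4  refcount  (4B, 4-aligned); 4..5  state  (1B, 1-aligned); 5..6  -- padding (1B); 6..8  prio  (2B, 2-aligned); 8..16  rss  (8B, 8-aligned); sizeof = 16, alignof = 8
0..4  n_entries  (4B, 4-aligned)
4..8  -- padding (4B)
8..16  offset  (8B, 8-aligned)
16..18  signature  (2B, 2-aligned)
18..20  -- padding (2B)
20..32  blocks  (12B, 4-aligned)
32..36  size  (4B, 4-aligned)
36..37  version  (1B, 1-aligned)
37..40  -- padding (3B)
40..56  crc  (16B, 8-aligned)
sizeof = 56, alignof = 8
— Node2 —
0..16  crc  (16B, 8-aligned)
16..24  offset  (8B, 8-aligned)
24..36  blocks  (12B, 4-aligned)
36..40  n_entries  (4B, 4-aligned)
40..44  size  (4B, 4-aligned)
44..46  signature  (2B, 2-aligned)
46..47  version  (1B, 1-aligned)
47..48  -- tail padding (1B)
sizeof = 48, alignof = 8
56 − 48 = 8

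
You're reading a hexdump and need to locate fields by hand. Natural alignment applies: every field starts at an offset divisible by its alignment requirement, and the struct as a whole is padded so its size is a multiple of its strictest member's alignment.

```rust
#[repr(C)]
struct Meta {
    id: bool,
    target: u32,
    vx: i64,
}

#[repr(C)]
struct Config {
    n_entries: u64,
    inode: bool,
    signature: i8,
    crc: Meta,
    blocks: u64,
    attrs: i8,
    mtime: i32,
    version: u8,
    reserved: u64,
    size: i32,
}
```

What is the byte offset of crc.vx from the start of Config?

Meta: @0: id [1B, align 1] → 1; +3 pad (align 4); @4: target [4B, align 4] → 8; @8: vx [8B, align 8] → 16; size 16, align 8
@0: n_entries [8B, align 8] → 8
@8: inode [1B, align 1] → 9
@9: signature [1B, align 1] → 10
+6 pad (align 8)
@16: crc [16B, align 8] → 32
within Meta: vx at 8
16 + 8 = 24

24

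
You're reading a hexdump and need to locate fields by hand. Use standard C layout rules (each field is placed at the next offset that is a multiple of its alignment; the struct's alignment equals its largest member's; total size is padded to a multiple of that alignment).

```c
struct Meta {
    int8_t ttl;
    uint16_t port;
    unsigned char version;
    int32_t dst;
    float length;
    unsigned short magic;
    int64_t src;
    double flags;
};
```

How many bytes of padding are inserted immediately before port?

0..1  ttl  (1B, 1-aligned)
1..2  -- padding (1B)
2..4  port  (2B, 2-aligned)

1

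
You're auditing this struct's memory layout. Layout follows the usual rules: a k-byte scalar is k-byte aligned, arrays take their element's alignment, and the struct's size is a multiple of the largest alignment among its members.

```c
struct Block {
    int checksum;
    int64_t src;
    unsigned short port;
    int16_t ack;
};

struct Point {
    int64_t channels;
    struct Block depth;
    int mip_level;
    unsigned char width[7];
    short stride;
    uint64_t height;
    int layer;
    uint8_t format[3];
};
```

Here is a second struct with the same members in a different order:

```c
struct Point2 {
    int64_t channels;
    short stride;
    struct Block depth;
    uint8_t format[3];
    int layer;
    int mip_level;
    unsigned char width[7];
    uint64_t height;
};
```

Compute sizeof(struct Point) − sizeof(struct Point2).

Block: 0..4  checksum  (4B, 4-aligned); 4..8  -- padding (4B); 8..16  src  (8B, 8-aligned); 16..18  port  (2B, 2-aligned); 18..20  ack  (2B, 2-aligned); 20..24  -- tail padding (4B); sizeof = 24, alignof = 8
0..8  channels  (8B, 8-aligned)
8..32  depth  (24B, 8-aligned)
32..36  mip_level  (4B, 4-aligned)
36..43  width  (7B, 1-aligned)
43..44  -- padding (1B)
44..46  stride  (2B, 2-aligned)
46..48  -- padding (2B)
48..56  height  (8B, 8-aligned)
56..60  layer  (4B, 4-aligned)
60..63  format  (3B, 1-aligned)
63..64  -- tail padding (1B)
sizeof = 64, alignof = 8
— Point2 —
0..8  channels  (8B, 8-aligned)
8..10  stride  (2B, 2-aligned)
10..16  -- padding (6B)
16..40  depth  (24B, 8-aligned)
40..43  format  (3B, 1-aligned)
43..44  -- padding (1B)
44..48  layer  (4B, 4-aligned)
48..52  mip_level  (4B, 4-aligned)
52..59  width  (7B, 1-aligned)
59..64  -- padding (5B)
64..72  height  (8B, 8-aligned)
sizeof = 72, alignof = 8
64 − 72 = -8

-8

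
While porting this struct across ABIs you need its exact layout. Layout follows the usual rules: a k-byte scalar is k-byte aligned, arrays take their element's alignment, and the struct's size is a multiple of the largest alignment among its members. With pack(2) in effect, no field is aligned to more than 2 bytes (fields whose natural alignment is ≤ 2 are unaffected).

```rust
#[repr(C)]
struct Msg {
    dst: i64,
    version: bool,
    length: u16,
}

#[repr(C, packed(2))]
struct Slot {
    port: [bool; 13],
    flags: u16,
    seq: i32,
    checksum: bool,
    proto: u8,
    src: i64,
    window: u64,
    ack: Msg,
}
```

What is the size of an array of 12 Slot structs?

Msg: dst at 0 (size 8, align 8) → ends 8; version at 8 (size 1, align 1) → ends 9; pad 1 to align 2 for length; length at 10 (size 2, align 2) → ends 12; tail pad 4 to reach multiple of 8; total 16 bytes, alignment 8
port at 0 (size 13, align 1) → ends 13
pad 1 to align 2 for flags
flags at 14 (size 2, align 2) → ends 16
seq at 16 (size 4, align 2) → ends 20
checksum at 20 (size 1, align 1) → ends 21
proto at 21 (size 1, align 1) → ends 22
src at 22 (size 8, align 2) → ends 30
window at 30 (size 8, align 2) → ends 38
ack at 38 (size 16, align 2) → ends 54
total 54 bytes, alignment 2
array of 12: 12 × 54 = 648

648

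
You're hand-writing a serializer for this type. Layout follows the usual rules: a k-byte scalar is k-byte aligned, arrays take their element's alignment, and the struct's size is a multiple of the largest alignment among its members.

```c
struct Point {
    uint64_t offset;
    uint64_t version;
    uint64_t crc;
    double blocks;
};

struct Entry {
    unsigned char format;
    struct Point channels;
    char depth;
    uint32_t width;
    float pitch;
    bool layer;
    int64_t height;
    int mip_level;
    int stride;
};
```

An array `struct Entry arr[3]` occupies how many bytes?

Point: 0..8  offset  (8B, 8-aligned); 8..16  version  (8B, 8-aligned); 16..24  crc  (8B, 8-aligned); 24..32  blocks  (8B, 8-aligned); sizeof = 32, alignof = 8
0..1  format  (1B, 1-aligned)
1..8  -- padding (7B)
8..40  channels  (32B, 8-aligned)
40..41  depth  (1B, 1-aligned)
41..44  -- padding (3B)
44..48  width  (4B, 4-aligned)
48..52  pitch  (4B, 4-aligned)
52..53  layer  (1B, 1-aligned)
53..56  -- padding (3B)
56..64  height  (8B, 8-aligned)
64..68  mip_level  (4B, 4-aligned)
68..72  stride  (4B, 4-aligned)
sizeof = 72, alignof = 8
array of 3: 3 × 72 = 216

216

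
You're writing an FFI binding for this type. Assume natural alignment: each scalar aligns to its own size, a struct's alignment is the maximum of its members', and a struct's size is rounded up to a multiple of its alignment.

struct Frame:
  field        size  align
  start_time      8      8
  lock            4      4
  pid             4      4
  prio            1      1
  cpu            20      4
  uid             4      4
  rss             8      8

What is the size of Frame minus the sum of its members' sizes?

start_time at 0 (size 8, align 8) → ends 8
lock at 8 (size 4, align 4) → ends 12
pid at 12 (size 4, align 4) → ends 16
prio at 16 (size 1, align 1) → ends 17
pad 3 to align 4 for cpu
cpu at 20 (size 20, align 4) → ends 40
uid at 40 (size 4, align 4) → ends 44
pad 4 to align 8 for rss
rss at 48 (size 8, align 8) → ends 56
total 56 bytes, alignment 8
data bytes 49, size 56 → padding 7

7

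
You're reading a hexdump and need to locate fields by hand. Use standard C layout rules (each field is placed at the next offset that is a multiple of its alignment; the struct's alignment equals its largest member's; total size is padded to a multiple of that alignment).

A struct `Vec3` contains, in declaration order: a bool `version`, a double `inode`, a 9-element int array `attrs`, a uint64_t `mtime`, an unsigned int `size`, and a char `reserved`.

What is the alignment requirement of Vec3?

member alignments: version=1, inode=8, attrs=4, mtime=8, size=4, reserved=1
max = 8

8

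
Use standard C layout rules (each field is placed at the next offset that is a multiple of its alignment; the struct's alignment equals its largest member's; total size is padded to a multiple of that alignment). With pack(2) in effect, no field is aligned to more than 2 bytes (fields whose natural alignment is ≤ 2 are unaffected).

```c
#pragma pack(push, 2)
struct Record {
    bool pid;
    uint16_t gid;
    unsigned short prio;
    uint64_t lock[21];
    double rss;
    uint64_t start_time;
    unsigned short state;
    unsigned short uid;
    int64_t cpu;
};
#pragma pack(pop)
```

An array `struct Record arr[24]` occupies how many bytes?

@0: pid [1B, align 1] → 1
+1 pad (align 2)
@2: gid [2B, align 2] → 4
@4: prio [2B, align 2] → 6
@6: lock [168B, align 2] → 174
@174: rss [8B, align 2] → 182
@182: start_time [8B, align 2] → 190
@190: state [2B, align 2] → 192
@192: uid [2B, align 2] → 194
@194: cpu [8B, align 2] → 202
size 202, align 2
array of 24: 24 × 202 = 4848

4848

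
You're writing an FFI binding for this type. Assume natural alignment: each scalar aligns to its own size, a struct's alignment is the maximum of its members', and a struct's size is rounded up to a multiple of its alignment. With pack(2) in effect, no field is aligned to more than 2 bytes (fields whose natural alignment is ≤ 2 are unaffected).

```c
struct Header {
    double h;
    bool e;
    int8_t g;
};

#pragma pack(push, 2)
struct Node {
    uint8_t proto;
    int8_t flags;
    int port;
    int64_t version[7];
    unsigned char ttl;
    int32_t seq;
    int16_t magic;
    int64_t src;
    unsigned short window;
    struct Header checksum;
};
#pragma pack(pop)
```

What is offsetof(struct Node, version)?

Header: @0: h [8B, align 8] → 8; @8: e [1B, align 1] → 9; @9: g [1B, align 1] → 10; +6 tail pad (align 8); size 16, align 8
@0: proto [1B, align 1] → 1
@1: flags [1B, align 1] → 2
@2: port [4B, align 2] → 6
@6: version [56B, align 2] → 62

6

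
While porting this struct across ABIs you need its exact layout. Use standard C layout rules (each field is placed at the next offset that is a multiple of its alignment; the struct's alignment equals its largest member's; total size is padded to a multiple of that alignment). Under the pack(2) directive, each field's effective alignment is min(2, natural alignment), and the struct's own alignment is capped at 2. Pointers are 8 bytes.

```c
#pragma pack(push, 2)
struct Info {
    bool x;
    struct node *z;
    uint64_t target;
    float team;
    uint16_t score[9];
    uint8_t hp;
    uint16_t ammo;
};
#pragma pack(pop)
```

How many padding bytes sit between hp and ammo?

0..1  x  (1B, 1-aligned)
1..2  -- padding (1B)
2..10  z  (8B, 2-aligned)
10..18  target  (8B, 2-aligned)
18..22  team  (4B, 2-aligned)
22..40  score  (18B, 2-aligned)
40..41  hp  (1B, 1-aligned)
41..42  -- padding (1B)
42..44  ammo  (2B, 2-aligned)

1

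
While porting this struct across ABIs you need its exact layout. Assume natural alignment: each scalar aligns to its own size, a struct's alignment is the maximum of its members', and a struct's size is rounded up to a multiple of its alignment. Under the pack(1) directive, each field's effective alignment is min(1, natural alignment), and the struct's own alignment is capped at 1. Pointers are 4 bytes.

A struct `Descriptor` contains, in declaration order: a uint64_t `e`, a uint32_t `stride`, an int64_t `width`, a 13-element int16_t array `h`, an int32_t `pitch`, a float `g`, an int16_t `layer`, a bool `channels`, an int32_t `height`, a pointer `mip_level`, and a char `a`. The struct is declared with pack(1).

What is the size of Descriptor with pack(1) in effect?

e at 0 (size 8, align 1) → ends 8
stride at 8 (size 4, align 1) → ends 12
width at 12 (size 8, align 1) → ends 20
h at 20 (size 26, align 1) → ends 46
pitch at 46 (size 4, align 1) → ends 50
g at 50 (size 4, align 1) → ends 54
layer at 54 (size 2, align 1) → ends 56
channels at 56 (size 1, align 1) → ends 57
height at 57 (size 4, align 1) → ends 61
mip_level at 61 (size 4, align 1) → ends 65
a at 65 (size 1, align 1) → ends 66
total 66 bytes, alignment 1

66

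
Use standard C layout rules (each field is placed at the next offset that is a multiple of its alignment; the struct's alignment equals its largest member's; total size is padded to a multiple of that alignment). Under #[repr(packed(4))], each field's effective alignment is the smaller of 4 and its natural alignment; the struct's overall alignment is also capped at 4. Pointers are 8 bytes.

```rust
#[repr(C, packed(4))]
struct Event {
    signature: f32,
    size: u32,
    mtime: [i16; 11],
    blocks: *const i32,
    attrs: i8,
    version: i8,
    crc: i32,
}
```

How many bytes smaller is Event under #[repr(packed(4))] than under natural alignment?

natural layout:
  @0: signature [4B, align 4] → 4
  @4: size [4B, align 4] → 8
  @8: mtime [22B, align 2] → 30
  +2 pad (align 8)
  @32: blocks [8B, align 8] → 40
  @40: attrs [1B, align 1] → 41
  @41: version [1B, align 1] → 42
  +2 pad (align 4)
  @44: crc [4B, align 4] → 48
  size 48, align 8
packed(4) layout:
  @0: signature [4B, align 4] → 4
  @4: size [4B, align 4] → 8
  @8: mtime [22B, align 2] → 30
  +2 pad (align 4)
  @32: blocks [8B, align 4] → 40
  @40: attrs [1B, align 1] → 41
  @41: version [1B, align 1] → 42
  +2 pad (align 4)
  @44: crc [4B, align 4] → 48
  size 48, align 4
48 − 48 = 0

0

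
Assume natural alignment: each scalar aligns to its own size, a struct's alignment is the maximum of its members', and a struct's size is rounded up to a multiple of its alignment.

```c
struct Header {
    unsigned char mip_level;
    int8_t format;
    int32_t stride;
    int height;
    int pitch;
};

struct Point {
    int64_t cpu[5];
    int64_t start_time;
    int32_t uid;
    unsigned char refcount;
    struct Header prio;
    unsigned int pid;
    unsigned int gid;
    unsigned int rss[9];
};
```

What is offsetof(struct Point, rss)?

80

Header: @0: mip_level [1B, align 1] → 1; @1: format [1B, align 1] → 2; +2 pad (align 4); @4: stride [4B, align 4] → 8; @8: height [4B, align 4] → 12; @12: pitch [4B, align 4] → 16; size 16, align 4
@0: cpu [40B, align 8] → 40
@40: start_time [8B, align 8] → 48
@48: uid [4B, align 4] → 52
@52: refcount [1B, align 1] → 53
+3 pad (align 4)
@56: prio [16B, align 4] → 72
@72: pid [4B, align 4] → 76
@76: gid [4B, align 4] → 80
@80: rss [36B, align 4] → 116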